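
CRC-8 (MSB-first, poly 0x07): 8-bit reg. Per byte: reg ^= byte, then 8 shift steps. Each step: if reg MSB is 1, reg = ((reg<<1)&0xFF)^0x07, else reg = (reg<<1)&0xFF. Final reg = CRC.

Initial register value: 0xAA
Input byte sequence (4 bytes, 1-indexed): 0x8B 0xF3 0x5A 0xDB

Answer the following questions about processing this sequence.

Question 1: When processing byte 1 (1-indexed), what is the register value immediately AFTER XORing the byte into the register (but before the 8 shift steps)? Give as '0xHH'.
Register before byte 1: 0xAA
Byte 1: 0x8B
0xAA XOR 0x8B = 0x21

Answer: 0x21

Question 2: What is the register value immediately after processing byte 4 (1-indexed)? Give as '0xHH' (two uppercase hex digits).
After byte 1 (0x8B): reg=0xE7
After byte 2 (0xF3): reg=0x6C
After byte 3 (0x5A): reg=0x82
After byte 4 (0xDB): reg=0x88

Answer: 0x88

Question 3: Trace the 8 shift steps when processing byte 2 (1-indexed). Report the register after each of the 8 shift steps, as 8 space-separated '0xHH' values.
After byte 1 (0x8B): reg=0xE7
Register before byte 2: 0xE7
After XOR with byte 0xF3: 0x14

Answer: 0x28 0x50 0xA0 0x47 0x8E 0x1B 0x36 0x6C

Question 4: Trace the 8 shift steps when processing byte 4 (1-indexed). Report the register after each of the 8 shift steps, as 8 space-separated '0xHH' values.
Answer: 0xB2 0x63 0xC6 0x8B 0x11 0x22 0x44 0x88

Derivation:
After byte 1 (0x8B): reg=0xE7
After byte 2 (0xF3): reg=0x6C
After byte 3 (0x5A): reg=0x82
Register before byte 4: 0x82
After XOR with byte 0xDB: 0x59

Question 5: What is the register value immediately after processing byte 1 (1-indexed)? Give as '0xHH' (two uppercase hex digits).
Answer: 0xE7

Derivation:
After byte 1 (0x8B): reg=0xE7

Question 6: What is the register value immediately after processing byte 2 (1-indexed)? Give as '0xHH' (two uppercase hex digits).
After byte 1 (0x8B): reg=0xE7
After byte 2 (0xF3): reg=0x6C

Answer: 0x6C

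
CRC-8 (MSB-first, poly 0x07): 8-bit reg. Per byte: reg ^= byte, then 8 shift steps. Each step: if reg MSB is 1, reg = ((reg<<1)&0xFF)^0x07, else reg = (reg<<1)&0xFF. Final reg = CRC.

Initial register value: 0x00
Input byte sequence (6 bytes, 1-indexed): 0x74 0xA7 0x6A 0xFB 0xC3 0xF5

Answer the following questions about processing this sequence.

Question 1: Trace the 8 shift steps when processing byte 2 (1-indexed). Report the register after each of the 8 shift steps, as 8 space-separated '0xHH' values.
After byte 1 (0x74): reg=0x4B
Register before byte 2: 0x4B
After XOR with byte 0xA7: 0xEC

Answer: 0xDF 0xB9 0x75 0xEA 0xD3 0xA1 0x45 0x8A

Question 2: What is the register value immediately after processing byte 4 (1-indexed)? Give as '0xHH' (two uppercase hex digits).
Answer: 0xAC

Derivation:
After byte 1 (0x74): reg=0x4B
After byte 2 (0xA7): reg=0x8A
After byte 3 (0x6A): reg=0xAE
After byte 4 (0xFB): reg=0xAC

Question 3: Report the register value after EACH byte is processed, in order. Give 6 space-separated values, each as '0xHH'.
0x4B 0x8A 0xAE 0xAC 0x0A 0xF3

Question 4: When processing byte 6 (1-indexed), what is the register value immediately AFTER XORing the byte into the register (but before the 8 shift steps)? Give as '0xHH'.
Answer: 0xFF

Derivation:
Register before byte 6: 0x0A
Byte 6: 0xF5
0x0A XOR 0xF5 = 0xFF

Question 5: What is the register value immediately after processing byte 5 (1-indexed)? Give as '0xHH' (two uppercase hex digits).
Answer: 0x0A

Derivation:
After byte 1 (0x74): reg=0x4B
After byte 2 (0xA7): reg=0x8A
After byte 3 (0x6A): reg=0xAE
After byte 4 (0xFB): reg=0xAC
After byte 5 (0xC3): reg=0x0A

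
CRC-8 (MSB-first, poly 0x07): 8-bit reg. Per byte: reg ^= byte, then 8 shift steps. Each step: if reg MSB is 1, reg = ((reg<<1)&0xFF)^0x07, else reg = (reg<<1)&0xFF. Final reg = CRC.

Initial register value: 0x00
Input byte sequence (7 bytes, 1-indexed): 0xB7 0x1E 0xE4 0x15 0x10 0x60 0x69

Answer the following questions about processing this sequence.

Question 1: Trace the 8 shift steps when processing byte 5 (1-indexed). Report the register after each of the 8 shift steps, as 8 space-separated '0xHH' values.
Answer: 0x30 0x60 0xC0 0x87 0x09 0x12 0x24 0x48

Derivation:
After byte 1 (0xB7): reg=0x0C
After byte 2 (0x1E): reg=0x7E
After byte 3 (0xE4): reg=0xCF
After byte 4 (0x15): reg=0x08
Register before byte 5: 0x08
After XOR with byte 0x10: 0x18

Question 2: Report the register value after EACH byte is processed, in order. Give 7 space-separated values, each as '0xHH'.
0x0C 0x7E 0xCF 0x08 0x48 0xD8 0x1E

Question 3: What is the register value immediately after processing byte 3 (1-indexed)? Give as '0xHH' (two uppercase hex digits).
Answer: 0xCF

Derivation:
After byte 1 (0xB7): reg=0x0C
After byte 2 (0x1E): reg=0x7E
After byte 3 (0xE4): reg=0xCF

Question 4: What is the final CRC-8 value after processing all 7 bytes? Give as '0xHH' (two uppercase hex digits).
Answer: 0x1E

Derivation:
After byte 1 (0xB7): reg=0x0C
After byte 2 (0x1E): reg=0x7E
After byte 3 (0xE4): reg=0xCF
After byte 4 (0x15): reg=0x08
After byte 5 (0x10): reg=0x48
After byte 6 (0x60): reg=0xD8
After byte 7 (0x69): reg=0x1E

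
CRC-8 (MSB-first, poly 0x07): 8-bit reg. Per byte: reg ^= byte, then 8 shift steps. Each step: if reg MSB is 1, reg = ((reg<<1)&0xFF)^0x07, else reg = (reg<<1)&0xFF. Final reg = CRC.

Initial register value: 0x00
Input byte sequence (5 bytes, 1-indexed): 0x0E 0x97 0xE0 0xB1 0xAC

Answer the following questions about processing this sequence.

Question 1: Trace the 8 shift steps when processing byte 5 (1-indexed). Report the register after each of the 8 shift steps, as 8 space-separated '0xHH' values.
After byte 1 (0x0E): reg=0x2A
After byte 2 (0x97): reg=0x3A
After byte 3 (0xE0): reg=0x08
After byte 4 (0xB1): reg=0x26
Register before byte 5: 0x26
After XOR with byte 0xAC: 0x8A

Answer: 0x13 0x26 0x4C 0x98 0x37 0x6E 0xDC 0xBF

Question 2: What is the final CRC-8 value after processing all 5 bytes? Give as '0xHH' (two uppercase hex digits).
Answer: 0xBF

Derivation:
After byte 1 (0x0E): reg=0x2A
After byte 2 (0x97): reg=0x3A
After byte 3 (0xE0): reg=0x08
After byte 4 (0xB1): reg=0x26
After byte 5 (0xAC): reg=0xBF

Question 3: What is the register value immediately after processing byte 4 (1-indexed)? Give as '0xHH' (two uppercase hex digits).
Answer: 0x26

Derivation:
After byte 1 (0x0E): reg=0x2A
After byte 2 (0x97): reg=0x3A
After byte 3 (0xE0): reg=0x08
After byte 4 (0xB1): reg=0x26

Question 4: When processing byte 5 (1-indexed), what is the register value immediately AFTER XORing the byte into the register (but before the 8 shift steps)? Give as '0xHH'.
Answer: 0x8A

Derivation:
Register before byte 5: 0x26
Byte 5: 0xAC
0x26 XOR 0xAC = 0x8A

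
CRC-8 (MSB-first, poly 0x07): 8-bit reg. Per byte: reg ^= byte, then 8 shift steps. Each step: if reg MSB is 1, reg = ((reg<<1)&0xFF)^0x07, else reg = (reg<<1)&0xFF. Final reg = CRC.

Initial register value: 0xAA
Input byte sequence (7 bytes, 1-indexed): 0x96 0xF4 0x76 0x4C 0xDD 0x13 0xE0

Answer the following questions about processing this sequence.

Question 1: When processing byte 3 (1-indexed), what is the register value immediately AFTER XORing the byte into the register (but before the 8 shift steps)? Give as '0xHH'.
Answer: 0xB1

Derivation:
Register before byte 3: 0xC7
Byte 3: 0x76
0xC7 XOR 0x76 = 0xB1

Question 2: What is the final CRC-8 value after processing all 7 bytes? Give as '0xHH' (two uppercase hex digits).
Answer: 0xA8

Derivation:
After byte 1 (0x96): reg=0xB4
After byte 2 (0xF4): reg=0xC7
After byte 3 (0x76): reg=0x1E
After byte 4 (0x4C): reg=0xB9
After byte 5 (0xDD): reg=0x3B
After byte 6 (0x13): reg=0xD8
After byte 7 (0xE0): reg=0xA8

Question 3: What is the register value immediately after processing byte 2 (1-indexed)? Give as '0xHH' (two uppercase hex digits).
After byte 1 (0x96): reg=0xB4
After byte 2 (0xF4): reg=0xC7

Answer: 0xC7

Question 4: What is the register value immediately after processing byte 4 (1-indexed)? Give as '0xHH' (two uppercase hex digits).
After byte 1 (0x96): reg=0xB4
After byte 2 (0xF4): reg=0xC7
After byte 3 (0x76): reg=0x1E
After byte 4 (0x4C): reg=0xB9

Answer: 0xB9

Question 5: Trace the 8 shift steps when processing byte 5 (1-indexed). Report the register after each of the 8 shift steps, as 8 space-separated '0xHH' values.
After byte 1 (0x96): reg=0xB4
After byte 2 (0xF4): reg=0xC7
After byte 3 (0x76): reg=0x1E
After byte 4 (0x4C): reg=0xB9
Register before byte 5: 0xB9
After XOR with byte 0xDD: 0x64

Answer: 0xC8 0x97 0x29 0x52 0xA4 0x4F 0x9E 0x3B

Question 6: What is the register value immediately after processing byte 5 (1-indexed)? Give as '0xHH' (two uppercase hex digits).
After byte 1 (0x96): reg=0xB4
After byte 2 (0xF4): reg=0xC7
After byte 3 (0x76): reg=0x1E
After byte 4 (0x4C): reg=0xB9
After byte 5 (0xDD): reg=0x3B

Answer: 0x3B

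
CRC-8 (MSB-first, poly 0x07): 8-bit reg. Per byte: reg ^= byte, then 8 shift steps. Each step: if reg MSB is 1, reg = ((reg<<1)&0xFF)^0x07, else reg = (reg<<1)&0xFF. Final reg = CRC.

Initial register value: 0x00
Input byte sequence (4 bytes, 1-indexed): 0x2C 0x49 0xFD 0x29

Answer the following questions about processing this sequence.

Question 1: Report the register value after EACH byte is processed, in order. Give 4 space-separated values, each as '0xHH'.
0xC4 0xAA 0xA2 0xB8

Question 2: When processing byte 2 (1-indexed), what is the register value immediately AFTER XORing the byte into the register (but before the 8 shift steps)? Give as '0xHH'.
Answer: 0x8D

Derivation:
Register before byte 2: 0xC4
Byte 2: 0x49
0xC4 XOR 0x49 = 0x8D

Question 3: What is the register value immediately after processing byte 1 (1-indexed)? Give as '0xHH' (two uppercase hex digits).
Answer: 0xC4

Derivation:
After byte 1 (0x2C): reg=0xC4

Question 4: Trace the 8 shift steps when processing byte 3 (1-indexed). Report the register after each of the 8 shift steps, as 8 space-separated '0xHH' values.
Answer: 0xAE 0x5B 0xB6 0x6B 0xD6 0xAB 0x51 0xA2

Derivation:
After byte 1 (0x2C): reg=0xC4
After byte 2 (0x49): reg=0xAA
Register before byte 3: 0xAA
After XOR with byte 0xFD: 0x57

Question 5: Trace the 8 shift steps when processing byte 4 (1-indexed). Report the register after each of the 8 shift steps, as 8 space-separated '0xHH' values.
After byte 1 (0x2C): reg=0xC4
After byte 2 (0x49): reg=0xAA
After byte 3 (0xFD): reg=0xA2
Register before byte 4: 0xA2
After XOR with byte 0x29: 0x8B

Answer: 0x11 0x22 0x44 0x88 0x17 0x2E 0x5C 0xB8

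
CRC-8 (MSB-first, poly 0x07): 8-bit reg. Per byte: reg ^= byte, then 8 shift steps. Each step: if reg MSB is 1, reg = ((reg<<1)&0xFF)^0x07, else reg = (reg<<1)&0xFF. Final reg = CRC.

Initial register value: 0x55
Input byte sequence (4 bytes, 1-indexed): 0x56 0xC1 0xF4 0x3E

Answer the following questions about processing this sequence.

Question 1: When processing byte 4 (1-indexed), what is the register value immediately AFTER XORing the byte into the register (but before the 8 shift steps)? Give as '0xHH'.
Register before byte 4: 0x87
Byte 4: 0x3E
0x87 XOR 0x3E = 0xB9

Answer: 0xB9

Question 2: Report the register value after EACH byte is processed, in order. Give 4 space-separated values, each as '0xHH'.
0x09 0x76 0x87 0x26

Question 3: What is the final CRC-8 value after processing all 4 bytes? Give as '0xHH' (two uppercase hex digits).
After byte 1 (0x56): reg=0x09
After byte 2 (0xC1): reg=0x76
After byte 3 (0xF4): reg=0x87
After byte 4 (0x3E): reg=0x26

Answer: 0x26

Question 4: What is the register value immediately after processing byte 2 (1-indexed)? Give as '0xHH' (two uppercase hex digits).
After byte 1 (0x56): reg=0x09
After byte 2 (0xC1): reg=0x76

Answer: 0x76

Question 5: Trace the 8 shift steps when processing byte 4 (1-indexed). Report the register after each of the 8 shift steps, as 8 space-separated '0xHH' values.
Answer: 0x75 0xEA 0xD3 0xA1 0x45 0x8A 0x13 0x26

Derivation:
After byte 1 (0x56): reg=0x09
After byte 2 (0xC1): reg=0x76
After byte 3 (0xF4): reg=0x87
Register before byte 4: 0x87
After XOR with byte 0x3E: 0xB9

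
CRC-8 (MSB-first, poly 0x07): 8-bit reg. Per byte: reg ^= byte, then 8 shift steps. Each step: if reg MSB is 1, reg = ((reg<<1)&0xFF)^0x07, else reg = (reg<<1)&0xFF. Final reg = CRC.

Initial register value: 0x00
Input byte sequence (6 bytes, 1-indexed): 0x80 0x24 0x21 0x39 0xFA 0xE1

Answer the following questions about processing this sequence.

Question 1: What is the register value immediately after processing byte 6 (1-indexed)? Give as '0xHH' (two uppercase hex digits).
Answer: 0x3B

Derivation:
After byte 1 (0x80): reg=0x89
After byte 2 (0x24): reg=0x4A
After byte 3 (0x21): reg=0x16
After byte 4 (0x39): reg=0xCD
After byte 5 (0xFA): reg=0x85
After byte 6 (0xE1): reg=0x3B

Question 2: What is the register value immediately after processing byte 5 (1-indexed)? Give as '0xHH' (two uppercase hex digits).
Answer: 0x85

Derivation:
After byte 1 (0x80): reg=0x89
After byte 2 (0x24): reg=0x4A
After byte 3 (0x21): reg=0x16
After byte 4 (0x39): reg=0xCD
After byte 5 (0xFA): reg=0x85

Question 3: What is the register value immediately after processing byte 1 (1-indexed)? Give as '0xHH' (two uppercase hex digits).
Answer: 0x89

Derivation:
After byte 1 (0x80): reg=0x89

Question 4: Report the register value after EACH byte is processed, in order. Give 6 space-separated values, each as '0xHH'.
0x89 0x4A 0x16 0xCD 0x85 0x3B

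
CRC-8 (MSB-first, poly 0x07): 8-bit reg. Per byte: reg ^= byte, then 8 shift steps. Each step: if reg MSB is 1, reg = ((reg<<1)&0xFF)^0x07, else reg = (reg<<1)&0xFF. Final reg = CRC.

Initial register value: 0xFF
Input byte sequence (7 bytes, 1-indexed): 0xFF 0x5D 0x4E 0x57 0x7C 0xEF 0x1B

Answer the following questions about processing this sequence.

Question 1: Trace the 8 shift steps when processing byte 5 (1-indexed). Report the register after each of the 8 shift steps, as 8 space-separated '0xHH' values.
Answer: 0xCB 0x91 0x25 0x4A 0x94 0x2F 0x5E 0xBC

Derivation:
After byte 1 (0xFF): reg=0x00
After byte 2 (0x5D): reg=0x94
After byte 3 (0x4E): reg=0x08
After byte 4 (0x57): reg=0x9A
Register before byte 5: 0x9A
After XOR with byte 0x7C: 0xE6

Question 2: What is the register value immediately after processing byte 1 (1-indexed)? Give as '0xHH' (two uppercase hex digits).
Answer: 0x00

Derivation:
After byte 1 (0xFF): reg=0x00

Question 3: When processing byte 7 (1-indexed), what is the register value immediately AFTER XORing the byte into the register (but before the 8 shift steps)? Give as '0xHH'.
Register before byte 7: 0xBE
Byte 7: 0x1B
0xBE XOR 0x1B = 0xA5

Answer: 0xA5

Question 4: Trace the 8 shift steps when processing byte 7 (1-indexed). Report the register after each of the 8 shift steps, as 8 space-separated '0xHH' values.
After byte 1 (0xFF): reg=0x00
After byte 2 (0x5D): reg=0x94
After byte 3 (0x4E): reg=0x08
After byte 4 (0x57): reg=0x9A
After byte 5 (0x7C): reg=0xBC
After byte 6 (0xEF): reg=0xBE
Register before byte 7: 0xBE
After XOR with byte 0x1B: 0xA5

Answer: 0x4D 0x9A 0x33 0x66 0xCC 0x9F 0x39 0x72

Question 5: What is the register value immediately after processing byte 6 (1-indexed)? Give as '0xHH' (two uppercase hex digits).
Answer: 0xBE

Derivation:
After byte 1 (0xFF): reg=0x00
After byte 2 (0x5D): reg=0x94
After byte 3 (0x4E): reg=0x08
After byte 4 (0x57): reg=0x9A
After byte 5 (0x7C): reg=0xBC
After byte 6 (0xEF): reg=0xBE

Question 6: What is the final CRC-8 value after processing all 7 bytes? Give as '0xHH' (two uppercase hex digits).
Answer: 0x72

Derivation:
After byte 1 (0xFF): reg=0x00
After byte 2 (0x5D): reg=0x94
After byte 3 (0x4E): reg=0x08
After byte 4 (0x57): reg=0x9A
After byte 5 (0x7C): reg=0xBC
After byte 6 (0xEF): reg=0xBE
After byte 7 (0x1B): reg=0x72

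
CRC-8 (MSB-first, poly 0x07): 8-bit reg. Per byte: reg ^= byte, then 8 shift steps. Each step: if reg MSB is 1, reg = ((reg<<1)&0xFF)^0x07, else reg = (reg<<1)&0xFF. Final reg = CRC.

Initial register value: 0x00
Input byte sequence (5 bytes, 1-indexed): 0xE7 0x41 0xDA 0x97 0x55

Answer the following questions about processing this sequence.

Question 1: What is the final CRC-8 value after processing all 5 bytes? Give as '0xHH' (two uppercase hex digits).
After byte 1 (0xE7): reg=0xBB
After byte 2 (0x41): reg=0xE8
After byte 3 (0xDA): reg=0x9E
After byte 4 (0x97): reg=0x3F
After byte 5 (0x55): reg=0x11

Answer: 0x11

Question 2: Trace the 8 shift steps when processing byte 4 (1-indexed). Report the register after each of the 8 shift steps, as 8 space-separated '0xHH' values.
After byte 1 (0xE7): reg=0xBB
After byte 2 (0x41): reg=0xE8
After byte 3 (0xDA): reg=0x9E
Register before byte 4: 0x9E
After XOR with byte 0x97: 0x09

Answer: 0x12 0x24 0x48 0x90 0x27 0x4E 0x9C 0x3F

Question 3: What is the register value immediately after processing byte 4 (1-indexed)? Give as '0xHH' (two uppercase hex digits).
Answer: 0x3F

Derivation:
After byte 1 (0xE7): reg=0xBB
After byte 2 (0x41): reg=0xE8
After byte 3 (0xDA): reg=0x9E
After byte 4 (0x97): reg=0x3F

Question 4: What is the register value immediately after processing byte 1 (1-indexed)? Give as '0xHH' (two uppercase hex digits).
Answer: 0xBB

Derivation:
After byte 1 (0xE7): reg=0xBB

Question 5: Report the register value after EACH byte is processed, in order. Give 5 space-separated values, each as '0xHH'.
0xBB 0xE8 0x9E 0x3F 0x11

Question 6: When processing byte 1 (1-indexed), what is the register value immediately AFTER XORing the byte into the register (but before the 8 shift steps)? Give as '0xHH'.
Answer: 0xE7

Derivation:
Register before byte 1: 0x00
Byte 1: 0xE7
0x00 XOR 0xE7 = 0xE7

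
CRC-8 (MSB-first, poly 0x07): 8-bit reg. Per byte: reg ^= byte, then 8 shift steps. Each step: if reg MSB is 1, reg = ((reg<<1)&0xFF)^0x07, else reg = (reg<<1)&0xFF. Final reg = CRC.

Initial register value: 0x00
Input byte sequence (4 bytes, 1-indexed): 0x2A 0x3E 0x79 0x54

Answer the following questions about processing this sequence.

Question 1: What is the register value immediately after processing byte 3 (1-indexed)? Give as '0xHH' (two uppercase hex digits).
Answer: 0x83

Derivation:
After byte 1 (0x2A): reg=0xD6
After byte 2 (0x3E): reg=0x96
After byte 3 (0x79): reg=0x83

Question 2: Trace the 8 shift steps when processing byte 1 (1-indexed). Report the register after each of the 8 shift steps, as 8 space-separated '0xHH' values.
Register before byte 1: 0x00
After XOR with byte 0x2A: 0x2A

Answer: 0x54 0xA8 0x57 0xAE 0x5B 0xB6 0x6B 0xD6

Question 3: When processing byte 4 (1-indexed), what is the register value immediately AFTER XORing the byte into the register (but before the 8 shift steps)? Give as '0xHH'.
Answer: 0xD7

Derivation:
Register before byte 4: 0x83
Byte 4: 0x54
0x83 XOR 0x54 = 0xD7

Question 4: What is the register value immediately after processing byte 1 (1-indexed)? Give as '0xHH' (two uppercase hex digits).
After byte 1 (0x2A): reg=0xD6

Answer: 0xD6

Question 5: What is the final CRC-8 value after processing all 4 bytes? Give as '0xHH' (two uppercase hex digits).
Answer: 0x2B

Derivation:
After byte 1 (0x2A): reg=0xD6
After byte 2 (0x3E): reg=0x96
After byte 3 (0x79): reg=0x83
After byte 4 (0x54): reg=0x2B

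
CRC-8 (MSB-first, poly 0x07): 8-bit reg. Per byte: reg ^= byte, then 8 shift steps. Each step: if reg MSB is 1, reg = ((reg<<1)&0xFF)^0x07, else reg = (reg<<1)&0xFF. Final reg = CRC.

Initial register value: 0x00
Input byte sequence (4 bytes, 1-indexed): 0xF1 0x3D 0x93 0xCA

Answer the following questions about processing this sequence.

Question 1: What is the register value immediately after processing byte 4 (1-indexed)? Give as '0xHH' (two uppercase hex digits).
Answer: 0xC3

Derivation:
After byte 1 (0xF1): reg=0xD9
After byte 2 (0x3D): reg=0xB2
After byte 3 (0x93): reg=0xE7
After byte 4 (0xCA): reg=0xC3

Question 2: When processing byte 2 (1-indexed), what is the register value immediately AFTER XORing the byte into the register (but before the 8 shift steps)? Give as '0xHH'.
Register before byte 2: 0xD9
Byte 2: 0x3D
0xD9 XOR 0x3D = 0xE4

Answer: 0xE4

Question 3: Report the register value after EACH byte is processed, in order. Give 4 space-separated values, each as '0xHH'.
0xD9 0xB2 0xE7 0xC3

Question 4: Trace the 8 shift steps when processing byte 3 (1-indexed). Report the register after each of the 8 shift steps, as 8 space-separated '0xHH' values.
After byte 1 (0xF1): reg=0xD9
After byte 2 (0x3D): reg=0xB2
Register before byte 3: 0xB2
After XOR with byte 0x93: 0x21

Answer: 0x42 0x84 0x0F 0x1E 0x3C 0x78 0xF0 0xE7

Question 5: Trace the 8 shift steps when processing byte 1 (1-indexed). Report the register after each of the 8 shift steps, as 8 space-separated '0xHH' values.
Register before byte 1: 0x00
After XOR with byte 0xF1: 0xF1

Answer: 0xE5 0xCD 0x9D 0x3D 0x7A 0xF4 0xEF 0xD9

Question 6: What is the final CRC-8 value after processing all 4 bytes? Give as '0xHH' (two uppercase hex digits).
Answer: 0xC3

Derivation:
After byte 1 (0xF1): reg=0xD9
After byte 2 (0x3D): reg=0xB2
After byte 3 (0x93): reg=0xE7
After byte 4 (0xCA): reg=0xC3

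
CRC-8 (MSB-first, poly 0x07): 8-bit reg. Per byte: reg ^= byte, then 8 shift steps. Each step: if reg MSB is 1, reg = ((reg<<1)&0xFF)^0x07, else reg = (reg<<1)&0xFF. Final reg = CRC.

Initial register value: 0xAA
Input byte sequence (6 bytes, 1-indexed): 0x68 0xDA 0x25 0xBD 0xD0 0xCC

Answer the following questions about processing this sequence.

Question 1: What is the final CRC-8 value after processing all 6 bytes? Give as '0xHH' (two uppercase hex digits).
After byte 1 (0x68): reg=0x40
After byte 2 (0xDA): reg=0xCF
After byte 3 (0x25): reg=0x98
After byte 4 (0xBD): reg=0xFB
After byte 5 (0xD0): reg=0xD1
After byte 6 (0xCC): reg=0x53

Answer: 0x53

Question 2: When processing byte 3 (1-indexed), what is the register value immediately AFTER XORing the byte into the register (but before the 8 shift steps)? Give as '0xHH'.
Register before byte 3: 0xCF
Byte 3: 0x25
0xCF XOR 0x25 = 0xEA

Answer: 0xEA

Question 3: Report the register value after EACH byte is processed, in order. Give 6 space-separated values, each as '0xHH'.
0x40 0xCF 0x98 0xFB 0xD1 0x53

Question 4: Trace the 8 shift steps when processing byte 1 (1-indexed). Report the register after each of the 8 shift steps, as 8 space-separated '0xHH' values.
Answer: 0x83 0x01 0x02 0x04 0x08 0x10 0x20 0x40

Derivation:
Register before byte 1: 0xAA
After XOR with byte 0x68: 0xC2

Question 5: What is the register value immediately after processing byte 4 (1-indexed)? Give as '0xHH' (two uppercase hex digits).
After byte 1 (0x68): reg=0x40
After byte 2 (0xDA): reg=0xCF
After byte 3 (0x25): reg=0x98
After byte 4 (0xBD): reg=0xFB

Answer: 0xFB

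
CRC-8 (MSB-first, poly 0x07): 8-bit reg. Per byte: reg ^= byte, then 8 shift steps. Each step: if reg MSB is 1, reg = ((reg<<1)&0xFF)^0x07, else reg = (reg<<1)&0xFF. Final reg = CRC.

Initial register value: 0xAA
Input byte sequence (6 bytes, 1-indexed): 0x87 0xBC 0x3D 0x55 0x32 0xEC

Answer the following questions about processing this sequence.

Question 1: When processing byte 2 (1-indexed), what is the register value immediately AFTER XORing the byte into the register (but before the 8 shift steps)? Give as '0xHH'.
Register before byte 2: 0xC3
Byte 2: 0xBC
0xC3 XOR 0xBC = 0x7F

Answer: 0x7F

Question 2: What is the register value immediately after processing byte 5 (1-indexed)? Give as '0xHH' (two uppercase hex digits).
After byte 1 (0x87): reg=0xC3
After byte 2 (0xBC): reg=0x7A
After byte 3 (0x3D): reg=0xD2
After byte 4 (0x55): reg=0x9C
After byte 5 (0x32): reg=0x43

Answer: 0x43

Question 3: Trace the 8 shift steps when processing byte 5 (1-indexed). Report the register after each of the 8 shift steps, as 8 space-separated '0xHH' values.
Answer: 0x5B 0xB6 0x6B 0xD6 0xAB 0x51 0xA2 0x43

Derivation:
After byte 1 (0x87): reg=0xC3
After byte 2 (0xBC): reg=0x7A
After byte 3 (0x3D): reg=0xD2
After byte 4 (0x55): reg=0x9C
Register before byte 5: 0x9C
After XOR with byte 0x32: 0xAE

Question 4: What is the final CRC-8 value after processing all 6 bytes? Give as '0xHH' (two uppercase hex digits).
Answer: 0x44

Derivation:
After byte 1 (0x87): reg=0xC3
After byte 2 (0xBC): reg=0x7A
After byte 3 (0x3D): reg=0xD2
After byte 4 (0x55): reg=0x9C
After byte 5 (0x32): reg=0x43
After byte 6 (0xEC): reg=0x44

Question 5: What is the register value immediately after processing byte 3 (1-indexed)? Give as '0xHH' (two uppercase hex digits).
Answer: 0xD2

Derivation:
After byte 1 (0x87): reg=0xC3
After byte 2 (0xBC): reg=0x7A
After byte 3 (0x3D): reg=0xD2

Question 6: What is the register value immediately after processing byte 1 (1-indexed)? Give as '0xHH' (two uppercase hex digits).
Answer: 0xC3

Derivation:
After byte 1 (0x87): reg=0xC3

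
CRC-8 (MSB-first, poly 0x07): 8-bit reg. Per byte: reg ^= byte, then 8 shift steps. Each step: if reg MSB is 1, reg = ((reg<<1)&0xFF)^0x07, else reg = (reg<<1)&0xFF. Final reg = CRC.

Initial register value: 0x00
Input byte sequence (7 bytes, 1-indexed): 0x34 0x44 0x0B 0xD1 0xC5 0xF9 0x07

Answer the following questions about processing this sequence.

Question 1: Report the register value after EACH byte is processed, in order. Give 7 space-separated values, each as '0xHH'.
0x8C 0x76 0x74 0x72 0x0C 0xC5 0x40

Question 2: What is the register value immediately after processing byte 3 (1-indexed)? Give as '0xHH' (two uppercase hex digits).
Answer: 0x74

Derivation:
After byte 1 (0x34): reg=0x8C
After byte 2 (0x44): reg=0x76
After byte 3 (0x0B): reg=0x74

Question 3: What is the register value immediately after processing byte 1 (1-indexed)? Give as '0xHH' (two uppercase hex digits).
After byte 1 (0x34): reg=0x8C

Answer: 0x8C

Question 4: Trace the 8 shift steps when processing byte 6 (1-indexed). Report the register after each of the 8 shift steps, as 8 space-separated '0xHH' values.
Answer: 0xED 0xDD 0xBD 0x7D 0xFA 0xF3 0xE1 0xC5

Derivation:
After byte 1 (0x34): reg=0x8C
After byte 2 (0x44): reg=0x76
After byte 3 (0x0B): reg=0x74
After byte 4 (0xD1): reg=0x72
After byte 5 (0xC5): reg=0x0C
Register before byte 6: 0x0C
After XOR with byte 0xF9: 0xF5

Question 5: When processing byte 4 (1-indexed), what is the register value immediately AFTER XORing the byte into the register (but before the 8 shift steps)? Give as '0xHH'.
Answer: 0xA5

Derivation:
Register before byte 4: 0x74
Byte 4: 0xD1
0x74 XOR 0xD1 = 0xA5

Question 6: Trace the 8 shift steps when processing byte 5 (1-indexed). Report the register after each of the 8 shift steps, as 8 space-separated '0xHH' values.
Answer: 0x69 0xD2 0xA3 0x41 0x82 0x03 0x06 0x0C

Derivation:
After byte 1 (0x34): reg=0x8C
After byte 2 (0x44): reg=0x76
After byte 3 (0x0B): reg=0x74
After byte 4 (0xD1): reg=0x72
Register before byte 5: 0x72
After XOR with byte 0xC5: 0xB7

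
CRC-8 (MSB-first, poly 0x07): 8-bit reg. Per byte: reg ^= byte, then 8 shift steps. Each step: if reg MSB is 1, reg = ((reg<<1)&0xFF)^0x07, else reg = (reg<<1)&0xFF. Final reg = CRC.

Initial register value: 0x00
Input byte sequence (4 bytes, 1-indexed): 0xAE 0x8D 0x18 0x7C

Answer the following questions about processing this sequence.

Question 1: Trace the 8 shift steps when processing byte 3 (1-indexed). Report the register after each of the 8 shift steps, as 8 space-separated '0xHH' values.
Answer: 0xF8 0xF7 0xE9 0xD5 0xAD 0x5D 0xBA 0x73

Derivation:
After byte 1 (0xAE): reg=0x43
After byte 2 (0x8D): reg=0x64
Register before byte 3: 0x64
After XOR with byte 0x18: 0x7C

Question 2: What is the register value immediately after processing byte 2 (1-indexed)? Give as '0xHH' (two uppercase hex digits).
After byte 1 (0xAE): reg=0x43
After byte 2 (0x8D): reg=0x64

Answer: 0x64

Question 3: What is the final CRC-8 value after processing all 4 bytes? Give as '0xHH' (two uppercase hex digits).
After byte 1 (0xAE): reg=0x43
After byte 2 (0x8D): reg=0x64
After byte 3 (0x18): reg=0x73
After byte 4 (0x7C): reg=0x2D

Answer: 0x2D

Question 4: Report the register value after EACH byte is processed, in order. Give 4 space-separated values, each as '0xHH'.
0x43 0x64 0x73 0x2D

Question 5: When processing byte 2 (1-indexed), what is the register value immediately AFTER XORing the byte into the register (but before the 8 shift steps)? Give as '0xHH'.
Register before byte 2: 0x43
Byte 2: 0x8D
0x43 XOR 0x8D = 0xCE

Answer: 0xCE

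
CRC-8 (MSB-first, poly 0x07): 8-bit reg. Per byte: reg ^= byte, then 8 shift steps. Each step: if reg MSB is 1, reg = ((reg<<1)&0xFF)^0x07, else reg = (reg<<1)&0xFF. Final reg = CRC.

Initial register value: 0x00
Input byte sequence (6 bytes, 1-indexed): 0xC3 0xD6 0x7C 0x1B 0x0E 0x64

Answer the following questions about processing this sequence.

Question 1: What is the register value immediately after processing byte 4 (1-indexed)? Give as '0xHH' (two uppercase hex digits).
Answer: 0xDD

Derivation:
After byte 1 (0xC3): reg=0x47
After byte 2 (0xD6): reg=0xFE
After byte 3 (0x7C): reg=0x87
After byte 4 (0x1B): reg=0xDD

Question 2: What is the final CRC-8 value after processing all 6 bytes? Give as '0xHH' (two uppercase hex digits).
Answer: 0xBE

Derivation:
After byte 1 (0xC3): reg=0x47
After byte 2 (0xD6): reg=0xFE
After byte 3 (0x7C): reg=0x87
After byte 4 (0x1B): reg=0xDD
After byte 5 (0x0E): reg=0x37
After byte 6 (0x64): reg=0xBE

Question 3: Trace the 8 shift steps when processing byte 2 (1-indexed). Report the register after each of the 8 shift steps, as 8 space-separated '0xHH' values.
After byte 1 (0xC3): reg=0x47
Register before byte 2: 0x47
After XOR with byte 0xD6: 0x91

Answer: 0x25 0x4A 0x94 0x2F 0x5E 0xBC 0x7F 0xFE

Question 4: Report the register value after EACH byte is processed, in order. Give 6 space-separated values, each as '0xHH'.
0x47 0xFE 0x87 0xDD 0x37 0xBE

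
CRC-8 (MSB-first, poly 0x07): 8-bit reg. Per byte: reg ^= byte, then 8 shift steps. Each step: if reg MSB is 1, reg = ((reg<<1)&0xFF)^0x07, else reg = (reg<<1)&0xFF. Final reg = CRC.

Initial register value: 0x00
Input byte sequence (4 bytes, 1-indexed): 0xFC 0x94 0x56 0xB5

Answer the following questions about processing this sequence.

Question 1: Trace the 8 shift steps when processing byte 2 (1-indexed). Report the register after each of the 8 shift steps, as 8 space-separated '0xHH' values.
Answer: 0xDC 0xBF 0x79 0xF2 0xE3 0xC1 0x85 0x0D

Derivation:
After byte 1 (0xFC): reg=0xFA
Register before byte 2: 0xFA
After XOR with byte 0x94: 0x6E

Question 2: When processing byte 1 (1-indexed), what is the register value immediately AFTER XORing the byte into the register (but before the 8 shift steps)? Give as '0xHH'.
Answer: 0xFC

Derivation:
Register before byte 1: 0x00
Byte 1: 0xFC
0x00 XOR 0xFC = 0xFC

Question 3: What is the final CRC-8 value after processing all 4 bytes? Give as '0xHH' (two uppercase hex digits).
Answer: 0x99

Derivation:
After byte 1 (0xFC): reg=0xFA
After byte 2 (0x94): reg=0x0D
After byte 3 (0x56): reg=0x86
After byte 4 (0xB5): reg=0x99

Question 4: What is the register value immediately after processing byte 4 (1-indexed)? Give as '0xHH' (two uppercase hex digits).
After byte 1 (0xFC): reg=0xFA
After byte 2 (0x94): reg=0x0D
After byte 3 (0x56): reg=0x86
After byte 4 (0xB5): reg=0x99

Answer: 0x99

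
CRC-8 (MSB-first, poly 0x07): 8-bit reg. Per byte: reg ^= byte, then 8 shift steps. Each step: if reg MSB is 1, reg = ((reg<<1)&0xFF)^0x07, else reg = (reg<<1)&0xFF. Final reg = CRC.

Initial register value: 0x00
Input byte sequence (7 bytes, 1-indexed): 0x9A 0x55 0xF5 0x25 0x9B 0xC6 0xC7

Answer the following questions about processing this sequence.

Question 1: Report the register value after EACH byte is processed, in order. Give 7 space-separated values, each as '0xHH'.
0xCF 0xCF 0xA6 0x80 0x41 0x9C 0x86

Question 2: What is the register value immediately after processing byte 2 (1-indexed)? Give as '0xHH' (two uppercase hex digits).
After byte 1 (0x9A): reg=0xCF
After byte 2 (0x55): reg=0xCF

Answer: 0xCF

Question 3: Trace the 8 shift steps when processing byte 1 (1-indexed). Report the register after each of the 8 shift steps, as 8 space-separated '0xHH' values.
Answer: 0x33 0x66 0xCC 0x9F 0x39 0x72 0xE4 0xCF

Derivation:
Register before byte 1: 0x00
After XOR with byte 0x9A: 0x9A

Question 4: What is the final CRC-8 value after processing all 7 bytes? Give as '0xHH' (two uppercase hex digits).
After byte 1 (0x9A): reg=0xCF
After byte 2 (0x55): reg=0xCF
After byte 3 (0xF5): reg=0xA6
After byte 4 (0x25): reg=0x80
After byte 5 (0x9B): reg=0x41
After byte 6 (0xC6): reg=0x9C
After byte 7 (0xC7): reg=0x86

Answer: 0x86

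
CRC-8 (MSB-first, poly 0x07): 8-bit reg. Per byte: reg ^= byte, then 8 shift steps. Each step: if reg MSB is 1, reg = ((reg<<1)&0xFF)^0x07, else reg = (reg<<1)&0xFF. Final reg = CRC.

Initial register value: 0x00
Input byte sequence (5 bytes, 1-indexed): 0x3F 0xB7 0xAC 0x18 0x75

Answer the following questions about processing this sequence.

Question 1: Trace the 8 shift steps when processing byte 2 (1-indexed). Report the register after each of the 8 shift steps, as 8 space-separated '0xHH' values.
After byte 1 (0x3F): reg=0xBD
Register before byte 2: 0xBD
After XOR with byte 0xB7: 0x0A

Answer: 0x14 0x28 0x50 0xA0 0x47 0x8E 0x1B 0x36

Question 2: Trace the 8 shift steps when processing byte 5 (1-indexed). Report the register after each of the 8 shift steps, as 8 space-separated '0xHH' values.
After byte 1 (0x3F): reg=0xBD
After byte 2 (0xB7): reg=0x36
After byte 3 (0xAC): reg=0xCF
After byte 4 (0x18): reg=0x2B
Register before byte 5: 0x2B
After XOR with byte 0x75: 0x5E

Answer: 0xBC 0x7F 0xFE 0xFB 0xF1 0xE5 0xCD 0x9D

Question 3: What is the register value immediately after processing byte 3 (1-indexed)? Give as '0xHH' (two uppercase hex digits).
Answer: 0xCF

Derivation:
After byte 1 (0x3F): reg=0xBD
After byte 2 (0xB7): reg=0x36
After byte 3 (0xAC): reg=0xCF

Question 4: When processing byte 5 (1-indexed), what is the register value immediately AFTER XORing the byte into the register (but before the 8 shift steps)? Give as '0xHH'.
Register before byte 5: 0x2B
Byte 5: 0x75
0x2B XOR 0x75 = 0x5E

Answer: 0x5E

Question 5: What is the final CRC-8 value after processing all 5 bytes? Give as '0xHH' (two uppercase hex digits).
After byte 1 (0x3F): reg=0xBD
After byte 2 (0xB7): reg=0x36
After byte 3 (0xAC): reg=0xCF
After byte 4 (0x18): reg=0x2B
After byte 5 (0x75): reg=0x9D

Answer: 0x9D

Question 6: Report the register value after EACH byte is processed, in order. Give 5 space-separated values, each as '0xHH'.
0xBD 0x36 0xCF 0x2B 0x9D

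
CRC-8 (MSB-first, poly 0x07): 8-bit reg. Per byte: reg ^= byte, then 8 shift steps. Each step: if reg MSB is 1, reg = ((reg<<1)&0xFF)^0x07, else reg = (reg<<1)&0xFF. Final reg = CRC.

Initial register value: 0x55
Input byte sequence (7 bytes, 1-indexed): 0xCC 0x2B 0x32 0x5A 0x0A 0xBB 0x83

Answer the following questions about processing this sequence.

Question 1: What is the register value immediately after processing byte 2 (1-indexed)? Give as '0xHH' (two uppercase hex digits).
After byte 1 (0xCC): reg=0xC6
After byte 2 (0x2B): reg=0x8D

Answer: 0x8D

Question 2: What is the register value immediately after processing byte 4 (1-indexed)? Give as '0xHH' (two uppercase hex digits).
Answer: 0x0D

Derivation:
After byte 1 (0xCC): reg=0xC6
After byte 2 (0x2B): reg=0x8D
After byte 3 (0x32): reg=0x34
After byte 4 (0x5A): reg=0x0D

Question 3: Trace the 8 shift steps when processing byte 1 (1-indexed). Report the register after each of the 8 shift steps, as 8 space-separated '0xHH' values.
Register before byte 1: 0x55
After XOR with byte 0xCC: 0x99

Answer: 0x35 0x6A 0xD4 0xAF 0x59 0xB2 0x63 0xC6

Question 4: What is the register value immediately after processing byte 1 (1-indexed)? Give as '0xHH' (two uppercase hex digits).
After byte 1 (0xCC): reg=0xC6

Answer: 0xC6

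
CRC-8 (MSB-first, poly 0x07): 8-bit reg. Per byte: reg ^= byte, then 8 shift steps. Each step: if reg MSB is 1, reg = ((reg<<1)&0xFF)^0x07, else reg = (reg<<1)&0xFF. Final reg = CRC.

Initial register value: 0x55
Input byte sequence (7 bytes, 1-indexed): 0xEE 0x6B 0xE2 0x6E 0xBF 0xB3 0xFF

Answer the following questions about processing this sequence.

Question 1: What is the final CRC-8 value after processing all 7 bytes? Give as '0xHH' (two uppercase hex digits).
After byte 1 (0xEE): reg=0x28
After byte 2 (0x6B): reg=0xCE
After byte 3 (0xE2): reg=0xC4
After byte 4 (0x6E): reg=0x5F
After byte 5 (0xBF): reg=0xAE
After byte 6 (0xB3): reg=0x53
After byte 7 (0xFF): reg=0x4D

Answer: 0x4D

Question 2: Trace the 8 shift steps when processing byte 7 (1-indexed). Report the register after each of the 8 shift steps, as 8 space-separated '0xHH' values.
After byte 1 (0xEE): reg=0x28
After byte 2 (0x6B): reg=0xCE
After byte 3 (0xE2): reg=0xC4
After byte 4 (0x6E): reg=0x5F
After byte 5 (0xBF): reg=0xAE
After byte 6 (0xB3): reg=0x53
Register before byte 7: 0x53
After XOR with byte 0xFF: 0xAC

Answer: 0x5F 0xBE 0x7B 0xF6 0xEB 0xD1 0xA5 0x4D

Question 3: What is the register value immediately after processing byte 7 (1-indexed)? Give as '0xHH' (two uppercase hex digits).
After byte 1 (0xEE): reg=0x28
After byte 2 (0x6B): reg=0xCE
After byte 3 (0xE2): reg=0xC4
After byte 4 (0x6E): reg=0x5F
After byte 5 (0xBF): reg=0xAE
After byte 6 (0xB3): reg=0x53
After byte 7 (0xFF): reg=0x4D

Answer: 0x4D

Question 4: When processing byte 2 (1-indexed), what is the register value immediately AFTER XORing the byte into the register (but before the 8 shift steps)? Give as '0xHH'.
Register before byte 2: 0x28
Byte 2: 0x6B
0x28 XOR 0x6B = 0x43

Answer: 0x43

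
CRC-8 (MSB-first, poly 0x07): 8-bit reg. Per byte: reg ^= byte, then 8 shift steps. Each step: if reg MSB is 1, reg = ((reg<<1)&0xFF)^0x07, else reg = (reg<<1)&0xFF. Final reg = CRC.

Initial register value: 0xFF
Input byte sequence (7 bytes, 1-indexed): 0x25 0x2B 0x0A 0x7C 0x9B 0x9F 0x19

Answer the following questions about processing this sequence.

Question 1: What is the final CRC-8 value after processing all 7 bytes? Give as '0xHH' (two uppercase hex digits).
After byte 1 (0x25): reg=0x08
After byte 2 (0x2B): reg=0xE9
After byte 3 (0x0A): reg=0xA7
After byte 4 (0x7C): reg=0x0F
After byte 5 (0x9B): reg=0xE5
After byte 6 (0x9F): reg=0x61
After byte 7 (0x19): reg=0x6F

Answer: 0x6F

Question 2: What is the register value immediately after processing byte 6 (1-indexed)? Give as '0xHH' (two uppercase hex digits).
Answer: 0x61

Derivation:
After byte 1 (0x25): reg=0x08
After byte 2 (0x2B): reg=0xE9
After byte 3 (0x0A): reg=0xA7
After byte 4 (0x7C): reg=0x0F
After byte 5 (0x9B): reg=0xE5
After byte 6 (0x9F): reg=0x61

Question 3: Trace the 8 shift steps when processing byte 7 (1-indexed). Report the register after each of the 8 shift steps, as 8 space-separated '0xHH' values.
After byte 1 (0x25): reg=0x08
After byte 2 (0x2B): reg=0xE9
After byte 3 (0x0A): reg=0xA7
After byte 4 (0x7C): reg=0x0F
After byte 5 (0x9B): reg=0xE5
After byte 6 (0x9F): reg=0x61
Register before byte 7: 0x61
After XOR with byte 0x19: 0x78

Answer: 0xF0 0xE7 0xC9 0x95 0x2D 0x5A 0xB4 0x6F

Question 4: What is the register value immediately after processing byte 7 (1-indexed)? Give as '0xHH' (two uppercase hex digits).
Answer: 0x6F

Derivation:
After byte 1 (0x25): reg=0x08
After byte 2 (0x2B): reg=0xE9
After byte 3 (0x0A): reg=0xA7
After byte 4 (0x7C): reg=0x0F
After byte 5 (0x9B): reg=0xE5
After byte 6 (0x9F): reg=0x61
After byte 7 (0x19): reg=0x6F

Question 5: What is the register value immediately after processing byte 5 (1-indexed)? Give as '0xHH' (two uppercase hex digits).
After byte 1 (0x25): reg=0x08
After byte 2 (0x2B): reg=0xE9
After byte 3 (0x0A): reg=0xA7
After byte 4 (0x7C): reg=0x0F
After byte 5 (0x9B): reg=0xE5

Answer: 0xE5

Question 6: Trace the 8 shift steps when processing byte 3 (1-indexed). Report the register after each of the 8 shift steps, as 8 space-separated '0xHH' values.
After byte 1 (0x25): reg=0x08
After byte 2 (0x2B): reg=0xE9
Register before byte 3: 0xE9
After XOR with byte 0x0A: 0xE3

Answer: 0xC1 0x85 0x0D 0x1A 0x34 0x68 0xD0 0xA7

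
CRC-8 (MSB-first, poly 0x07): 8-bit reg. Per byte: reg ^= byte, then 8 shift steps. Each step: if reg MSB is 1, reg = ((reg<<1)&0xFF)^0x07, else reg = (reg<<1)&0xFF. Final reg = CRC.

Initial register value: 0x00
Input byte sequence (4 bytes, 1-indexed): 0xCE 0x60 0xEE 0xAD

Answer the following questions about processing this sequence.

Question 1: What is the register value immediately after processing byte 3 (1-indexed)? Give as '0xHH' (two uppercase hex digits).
After byte 1 (0xCE): reg=0x64
After byte 2 (0x60): reg=0x1C
After byte 3 (0xEE): reg=0xD0

Answer: 0xD0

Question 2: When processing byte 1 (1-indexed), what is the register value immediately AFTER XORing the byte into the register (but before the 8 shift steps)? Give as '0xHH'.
Answer: 0xCE

Derivation:
Register before byte 1: 0x00
Byte 1: 0xCE
0x00 XOR 0xCE = 0xCE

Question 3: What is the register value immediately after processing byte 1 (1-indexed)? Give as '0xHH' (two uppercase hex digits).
After byte 1 (0xCE): reg=0x64

Answer: 0x64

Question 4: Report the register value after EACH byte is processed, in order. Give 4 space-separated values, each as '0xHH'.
0x64 0x1C 0xD0 0x74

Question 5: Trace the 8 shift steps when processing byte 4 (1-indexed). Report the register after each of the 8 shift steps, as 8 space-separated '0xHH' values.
Answer: 0xFA 0xF3 0xE1 0xC5 0x8D 0x1D 0x3A 0x74

Derivation:
After byte 1 (0xCE): reg=0x64
After byte 2 (0x60): reg=0x1C
After byte 3 (0xEE): reg=0xD0
Register before byte 4: 0xD0
After XOR with byte 0xAD: 0x7D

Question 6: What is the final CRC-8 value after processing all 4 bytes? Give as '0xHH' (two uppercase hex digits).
Answer: 0x74

Derivation:
After byte 1 (0xCE): reg=0x64
After byte 2 (0x60): reg=0x1C
After byte 3 (0xEE): reg=0xD0
After byte 4 (0xAD): reg=0x74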